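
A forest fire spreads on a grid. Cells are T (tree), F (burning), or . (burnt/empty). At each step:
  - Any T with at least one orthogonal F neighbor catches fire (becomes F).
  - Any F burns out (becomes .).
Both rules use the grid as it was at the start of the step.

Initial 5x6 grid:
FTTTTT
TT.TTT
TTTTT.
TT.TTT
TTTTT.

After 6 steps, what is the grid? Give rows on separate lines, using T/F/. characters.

Step 1: 2 trees catch fire, 1 burn out
  .FTTTT
  FT.TTT
  TTTTT.
  TT.TTT
  TTTTT.
Step 2: 3 trees catch fire, 2 burn out
  ..FTTT
  .F.TTT
  FTTTT.
  TT.TTT
  TTTTT.
Step 3: 3 trees catch fire, 3 burn out
  ...FTT
  ...TTT
  .FTTT.
  FT.TTT
  TTTTT.
Step 4: 5 trees catch fire, 3 burn out
  ....FT
  ...FTT
  ..FTT.
  .F.TTT
  FTTTT.
Step 5: 4 trees catch fire, 5 burn out
  .....F
  ....FT
  ...FT.
  ...TTT
  .FTTT.
Step 6: 4 trees catch fire, 4 burn out
  ......
  .....F
  ....F.
  ...FTT
  ..FTT.

......
.....F
....F.
...FTT
..FTT.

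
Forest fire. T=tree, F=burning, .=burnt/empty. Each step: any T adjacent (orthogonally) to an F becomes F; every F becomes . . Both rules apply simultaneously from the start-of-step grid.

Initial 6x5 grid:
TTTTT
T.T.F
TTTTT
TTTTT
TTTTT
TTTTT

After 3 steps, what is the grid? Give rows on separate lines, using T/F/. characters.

Step 1: 2 trees catch fire, 1 burn out
  TTTTF
  T.T..
  TTTTF
  TTTTT
  TTTTT
  TTTTT
Step 2: 3 trees catch fire, 2 burn out
  TTTF.
  T.T..
  TTTF.
  TTTTF
  TTTTT
  TTTTT
Step 3: 4 trees catch fire, 3 burn out
  TTF..
  T.T..
  TTF..
  TTTF.
  TTTTF
  TTTTT

TTF..
T.T..
TTF..
TTTF.
TTTTF
TTTTT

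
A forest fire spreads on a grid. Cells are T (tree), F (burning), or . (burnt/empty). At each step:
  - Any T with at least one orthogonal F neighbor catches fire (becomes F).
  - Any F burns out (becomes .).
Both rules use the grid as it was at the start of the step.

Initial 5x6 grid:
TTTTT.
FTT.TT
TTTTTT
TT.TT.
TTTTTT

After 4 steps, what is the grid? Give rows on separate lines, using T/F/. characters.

Step 1: 3 trees catch fire, 1 burn out
  FTTTT.
  .FT.TT
  FTTTTT
  TT.TT.
  TTTTTT
Step 2: 4 trees catch fire, 3 burn out
  .FTTT.
  ..F.TT
  .FTTTT
  FT.TT.
  TTTTTT
Step 3: 4 trees catch fire, 4 burn out
  ..FTT.
  ....TT
  ..FTTT
  .F.TT.
  FTTTTT
Step 4: 3 trees catch fire, 4 burn out
  ...FT.
  ....TT
  ...FTT
  ...TT.
  .FTTTT

...FT.
....TT
...FTT
...TT.
.FTTTT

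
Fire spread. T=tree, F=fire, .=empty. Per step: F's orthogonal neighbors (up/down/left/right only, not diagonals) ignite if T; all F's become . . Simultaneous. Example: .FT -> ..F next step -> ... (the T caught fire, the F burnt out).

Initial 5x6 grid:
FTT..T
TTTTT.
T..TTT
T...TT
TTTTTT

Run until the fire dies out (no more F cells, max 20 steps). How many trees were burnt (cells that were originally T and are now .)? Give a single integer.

Answer: 20

Derivation:
Step 1: +2 fires, +1 burnt (F count now 2)
Step 2: +3 fires, +2 burnt (F count now 3)
Step 3: +2 fires, +3 burnt (F count now 2)
Step 4: +2 fires, +2 burnt (F count now 2)
Step 5: +3 fires, +2 burnt (F count now 3)
Step 6: +2 fires, +3 burnt (F count now 2)
Step 7: +3 fires, +2 burnt (F count now 3)
Step 8: +2 fires, +3 burnt (F count now 2)
Step 9: +1 fires, +2 burnt (F count now 1)
Step 10: +0 fires, +1 burnt (F count now 0)
Fire out after step 10
Initially T: 21, now '.': 29
Total burnt (originally-T cells now '.'): 20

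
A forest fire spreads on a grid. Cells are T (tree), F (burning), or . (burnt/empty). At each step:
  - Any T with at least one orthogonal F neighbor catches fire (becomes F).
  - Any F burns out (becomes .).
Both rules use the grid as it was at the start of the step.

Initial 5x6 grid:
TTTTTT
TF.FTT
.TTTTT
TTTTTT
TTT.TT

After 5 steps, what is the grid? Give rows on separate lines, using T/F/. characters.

Step 1: 6 trees catch fire, 2 burn out
  TFTFTT
  F...FT
  .FTFTT
  TTTTTT
  TTT.TT
Step 2: 8 trees catch fire, 6 burn out
  F.F.FT
  .....F
  ..F.FT
  TFTFTT
  TTT.TT
Step 3: 6 trees catch fire, 8 burn out
  .....F
  ......
  .....F
  F.F.FT
  TFT.TT
Step 4: 4 trees catch fire, 6 burn out
  ......
  ......
  ......
  .....F
  F.F.FT
Step 5: 1 trees catch fire, 4 burn out
  ......
  ......
  ......
  ......
  .....F

......
......
......
......
.....F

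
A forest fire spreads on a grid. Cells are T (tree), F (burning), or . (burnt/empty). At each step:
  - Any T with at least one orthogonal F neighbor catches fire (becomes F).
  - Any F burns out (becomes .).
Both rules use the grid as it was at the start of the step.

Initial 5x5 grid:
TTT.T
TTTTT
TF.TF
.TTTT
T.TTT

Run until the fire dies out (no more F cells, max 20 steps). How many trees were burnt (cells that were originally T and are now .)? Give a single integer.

Step 1: +6 fires, +2 burnt (F count now 6)
Step 2: +8 fires, +6 burnt (F count now 8)
Step 3: +4 fires, +8 burnt (F count now 4)
Step 4: +0 fires, +4 burnt (F count now 0)
Fire out after step 4
Initially T: 19, now '.': 24
Total burnt (originally-T cells now '.'): 18

Answer: 18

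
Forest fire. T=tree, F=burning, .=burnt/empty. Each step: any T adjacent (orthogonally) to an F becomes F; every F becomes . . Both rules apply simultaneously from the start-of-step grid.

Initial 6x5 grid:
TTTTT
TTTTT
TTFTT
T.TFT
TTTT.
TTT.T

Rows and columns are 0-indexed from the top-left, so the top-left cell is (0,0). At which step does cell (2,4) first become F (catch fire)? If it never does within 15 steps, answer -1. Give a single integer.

Step 1: cell (2,4)='T' (+6 fires, +2 burnt)
Step 2: cell (2,4)='F' (+6 fires, +6 burnt)
  -> target ignites at step 2
Step 3: cell (2,4)='.' (+7 fires, +6 burnt)
Step 4: cell (2,4)='.' (+4 fires, +7 burnt)
Step 5: cell (2,4)='.' (+1 fires, +4 burnt)
Step 6: cell (2,4)='.' (+0 fires, +1 burnt)
  fire out at step 6

2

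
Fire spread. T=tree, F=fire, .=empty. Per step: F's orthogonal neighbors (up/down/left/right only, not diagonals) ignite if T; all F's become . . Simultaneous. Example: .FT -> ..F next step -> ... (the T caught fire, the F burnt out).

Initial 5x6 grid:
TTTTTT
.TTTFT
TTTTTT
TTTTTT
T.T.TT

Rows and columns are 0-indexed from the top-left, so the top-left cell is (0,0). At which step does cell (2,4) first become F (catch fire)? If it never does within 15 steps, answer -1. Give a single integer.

Step 1: cell (2,4)='F' (+4 fires, +1 burnt)
  -> target ignites at step 1
Step 2: cell (2,4)='.' (+6 fires, +4 burnt)
Step 3: cell (2,4)='.' (+6 fires, +6 burnt)
Step 4: cell (2,4)='.' (+4 fires, +6 burnt)
Step 5: cell (2,4)='.' (+4 fires, +4 burnt)
Step 6: cell (2,4)='.' (+1 fires, +4 burnt)
Step 7: cell (2,4)='.' (+1 fires, +1 burnt)
Step 8: cell (2,4)='.' (+0 fires, +1 burnt)
  fire out at step 8

1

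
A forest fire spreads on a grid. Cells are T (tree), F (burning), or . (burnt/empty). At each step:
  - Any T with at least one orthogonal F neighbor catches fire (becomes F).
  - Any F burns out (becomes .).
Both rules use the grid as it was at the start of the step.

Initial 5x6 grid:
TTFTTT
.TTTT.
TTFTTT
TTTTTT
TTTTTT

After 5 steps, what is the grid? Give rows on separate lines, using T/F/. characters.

Step 1: 6 trees catch fire, 2 burn out
  TF.FTT
  .TFTT.
  TF.FTT
  TTFTTT
  TTTTTT
Step 2: 9 trees catch fire, 6 burn out
  F...FT
  .F.FT.
  F...FT
  TF.FTT
  TTFTTT
Step 3: 7 trees catch fire, 9 burn out
  .....F
  ....F.
  .....F
  F...FT
  TF.FTT
Step 4: 3 trees catch fire, 7 burn out
  ......
  ......
  ......
  .....F
  F...FT
Step 5: 1 trees catch fire, 3 burn out
  ......
  ......
  ......
  ......
  .....F

......
......
......
......
.....F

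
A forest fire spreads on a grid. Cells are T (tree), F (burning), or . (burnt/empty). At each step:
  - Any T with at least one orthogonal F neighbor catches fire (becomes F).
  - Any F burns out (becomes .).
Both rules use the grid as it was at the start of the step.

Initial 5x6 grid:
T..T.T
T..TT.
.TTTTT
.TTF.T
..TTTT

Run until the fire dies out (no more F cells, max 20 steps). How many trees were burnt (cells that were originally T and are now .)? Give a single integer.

Step 1: +3 fires, +1 burnt (F count now 3)
Step 2: +6 fires, +3 burnt (F count now 6)
Step 3: +5 fires, +6 burnt (F count now 5)
Step 4: +1 fires, +5 burnt (F count now 1)
Step 5: +0 fires, +1 burnt (F count now 0)
Fire out after step 5
Initially T: 18, now '.': 27
Total burnt (originally-T cells now '.'): 15

Answer: 15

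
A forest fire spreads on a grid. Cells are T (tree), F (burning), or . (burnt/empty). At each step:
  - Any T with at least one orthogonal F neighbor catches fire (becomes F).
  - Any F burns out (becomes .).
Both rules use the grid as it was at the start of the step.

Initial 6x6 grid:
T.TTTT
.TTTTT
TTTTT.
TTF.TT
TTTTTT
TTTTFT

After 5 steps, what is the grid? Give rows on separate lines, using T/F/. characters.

Step 1: 6 trees catch fire, 2 burn out
  T.TTTT
  .TTTTT
  TTFTT.
  TF..TT
  TTFTFT
  TTTF.F
Step 2: 9 trees catch fire, 6 burn out
  T.TTTT
  .TFTTT
  TF.FT.
  F...FT
  TF.F.F
  TTF...
Step 3: 8 trees catch fire, 9 burn out
  T.FTTT
  .F.FTT
  F...F.
  .....F
  F.....
  TF....
Step 4: 3 trees catch fire, 8 burn out
  T..FTT
  ....FT
  ......
  ......
  ......
  F.....
Step 5: 2 trees catch fire, 3 burn out
  T...FT
  .....F
  ......
  ......
  ......
  ......

T...FT
.....F
......
......
......
......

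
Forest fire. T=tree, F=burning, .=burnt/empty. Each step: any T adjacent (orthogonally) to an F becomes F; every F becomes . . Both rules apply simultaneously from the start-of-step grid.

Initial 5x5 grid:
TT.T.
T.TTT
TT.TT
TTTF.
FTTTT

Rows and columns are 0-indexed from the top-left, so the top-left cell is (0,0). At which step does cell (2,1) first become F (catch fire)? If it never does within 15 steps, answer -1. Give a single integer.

Step 1: cell (2,1)='T' (+5 fires, +2 burnt)
Step 2: cell (2,1)='T' (+6 fires, +5 burnt)
Step 3: cell (2,1)='F' (+5 fires, +6 burnt)
  -> target ignites at step 3
Step 4: cell (2,1)='.' (+1 fires, +5 burnt)
Step 5: cell (2,1)='.' (+1 fires, +1 burnt)
Step 6: cell (2,1)='.' (+0 fires, +1 burnt)
  fire out at step 6

3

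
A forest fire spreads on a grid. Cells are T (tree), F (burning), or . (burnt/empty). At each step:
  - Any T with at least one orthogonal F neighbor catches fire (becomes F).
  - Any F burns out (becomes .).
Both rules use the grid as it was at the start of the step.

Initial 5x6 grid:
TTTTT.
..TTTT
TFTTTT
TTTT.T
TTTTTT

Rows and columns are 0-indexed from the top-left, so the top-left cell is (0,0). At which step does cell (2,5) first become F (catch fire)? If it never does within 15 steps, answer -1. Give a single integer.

Step 1: cell (2,5)='T' (+3 fires, +1 burnt)
Step 2: cell (2,5)='T' (+5 fires, +3 burnt)
Step 3: cell (2,5)='T' (+6 fires, +5 burnt)
Step 4: cell (2,5)='F' (+5 fires, +6 burnt)
  -> target ignites at step 4
Step 5: cell (2,5)='.' (+5 fires, +5 burnt)
Step 6: cell (2,5)='.' (+1 fires, +5 burnt)
Step 7: cell (2,5)='.' (+0 fires, +1 burnt)
  fire out at step 7

4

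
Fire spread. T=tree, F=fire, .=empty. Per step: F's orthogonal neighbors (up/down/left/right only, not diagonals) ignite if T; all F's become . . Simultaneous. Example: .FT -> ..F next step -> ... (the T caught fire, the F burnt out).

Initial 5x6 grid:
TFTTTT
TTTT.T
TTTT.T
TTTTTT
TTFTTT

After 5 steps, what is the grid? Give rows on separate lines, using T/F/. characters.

Step 1: 6 trees catch fire, 2 burn out
  F.FTTT
  TFTT.T
  TTTT.T
  TTFTTT
  TF.FTT
Step 2: 9 trees catch fire, 6 burn out
  ...FTT
  F.FT.T
  TFFT.T
  TF.FTT
  F...FT
Step 3: 7 trees catch fire, 9 burn out
  ....FT
  ...F.T
  F..F.T
  F...FT
  .....F
Step 4: 2 trees catch fire, 7 burn out
  .....F
  .....T
  .....T
  .....F
  ......
Step 5: 2 trees catch fire, 2 burn out
  ......
  .....F
  .....F
  ......
  ......

......
.....F
.....F
......
......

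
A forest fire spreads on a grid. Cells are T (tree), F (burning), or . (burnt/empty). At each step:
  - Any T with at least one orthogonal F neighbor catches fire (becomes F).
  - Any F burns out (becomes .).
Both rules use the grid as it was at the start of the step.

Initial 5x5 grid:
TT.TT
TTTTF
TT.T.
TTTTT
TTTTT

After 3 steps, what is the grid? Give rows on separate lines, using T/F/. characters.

Step 1: 2 trees catch fire, 1 burn out
  TT.TF
  TTTF.
  TT.T.
  TTTTT
  TTTTT
Step 2: 3 trees catch fire, 2 burn out
  TT.F.
  TTF..
  TT.F.
  TTTTT
  TTTTT
Step 3: 2 trees catch fire, 3 burn out
  TT...
  TF...
  TT...
  TTTFT
  TTTTT

TT...
TF...
TT...
TTTFT
TTTTT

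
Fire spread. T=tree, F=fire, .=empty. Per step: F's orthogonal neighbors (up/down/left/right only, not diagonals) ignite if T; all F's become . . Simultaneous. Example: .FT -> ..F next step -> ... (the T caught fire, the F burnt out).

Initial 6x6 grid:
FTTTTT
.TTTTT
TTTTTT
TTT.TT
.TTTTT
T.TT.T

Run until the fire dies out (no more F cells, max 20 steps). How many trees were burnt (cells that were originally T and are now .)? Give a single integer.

Step 1: +1 fires, +1 burnt (F count now 1)
Step 2: +2 fires, +1 burnt (F count now 2)
Step 3: +3 fires, +2 burnt (F count now 3)
Step 4: +5 fires, +3 burnt (F count now 5)
Step 5: +6 fires, +5 burnt (F count now 6)
Step 6: +3 fires, +6 burnt (F count now 3)
Step 7: +4 fires, +3 burnt (F count now 4)
Step 8: +3 fires, +4 burnt (F count now 3)
Step 9: +1 fires, +3 burnt (F count now 1)
Step 10: +1 fires, +1 burnt (F count now 1)
Step 11: +0 fires, +1 burnt (F count now 0)
Fire out after step 11
Initially T: 30, now '.': 35
Total burnt (originally-T cells now '.'): 29

Answer: 29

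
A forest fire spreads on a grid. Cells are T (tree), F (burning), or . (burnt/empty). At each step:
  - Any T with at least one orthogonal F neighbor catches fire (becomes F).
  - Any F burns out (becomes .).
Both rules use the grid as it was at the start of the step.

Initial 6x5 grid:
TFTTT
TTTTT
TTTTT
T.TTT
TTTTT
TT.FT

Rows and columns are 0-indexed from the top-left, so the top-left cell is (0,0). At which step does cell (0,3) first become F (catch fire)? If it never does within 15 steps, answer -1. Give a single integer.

Step 1: cell (0,3)='T' (+5 fires, +2 burnt)
Step 2: cell (0,3)='F' (+7 fires, +5 burnt)
  -> target ignites at step 2
Step 3: cell (0,3)='.' (+8 fires, +7 burnt)
Step 4: cell (0,3)='.' (+5 fires, +8 burnt)
Step 5: cell (0,3)='.' (+1 fires, +5 burnt)
Step 6: cell (0,3)='.' (+0 fires, +1 burnt)
  fire out at step 6

2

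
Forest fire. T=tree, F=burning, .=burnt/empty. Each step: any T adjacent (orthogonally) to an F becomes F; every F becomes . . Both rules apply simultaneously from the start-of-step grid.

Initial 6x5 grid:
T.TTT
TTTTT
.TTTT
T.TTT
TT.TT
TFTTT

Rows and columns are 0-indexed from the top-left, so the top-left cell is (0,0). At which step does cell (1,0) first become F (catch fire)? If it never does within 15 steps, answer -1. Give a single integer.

Step 1: cell (1,0)='T' (+3 fires, +1 burnt)
Step 2: cell (1,0)='T' (+2 fires, +3 burnt)
Step 3: cell (1,0)='T' (+3 fires, +2 burnt)
Step 4: cell (1,0)='T' (+2 fires, +3 burnt)
Step 5: cell (1,0)='T' (+3 fires, +2 burnt)
Step 6: cell (1,0)='T' (+3 fires, +3 burnt)
Step 7: cell (1,0)='T' (+4 fires, +3 burnt)
Step 8: cell (1,0)='T' (+3 fires, +4 burnt)
Step 9: cell (1,0)='F' (+1 fires, +3 burnt)
  -> target ignites at step 9
Step 10: cell (1,0)='.' (+1 fires, +1 burnt)
Step 11: cell (1,0)='.' (+0 fires, +1 burnt)
  fire out at step 11

9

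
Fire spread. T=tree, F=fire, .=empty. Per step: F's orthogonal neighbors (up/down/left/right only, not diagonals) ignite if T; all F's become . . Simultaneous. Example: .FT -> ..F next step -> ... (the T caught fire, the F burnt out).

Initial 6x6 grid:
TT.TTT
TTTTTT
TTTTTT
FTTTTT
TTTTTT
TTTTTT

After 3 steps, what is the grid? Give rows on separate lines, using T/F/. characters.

Step 1: 3 trees catch fire, 1 burn out
  TT.TTT
  TTTTTT
  FTTTTT
  .FTTTT
  FTTTTT
  TTTTTT
Step 2: 5 trees catch fire, 3 burn out
  TT.TTT
  FTTTTT
  .FTTTT
  ..FTTT
  .FTTTT
  FTTTTT
Step 3: 6 trees catch fire, 5 burn out
  FT.TTT
  .FTTTT
  ..FTTT
  ...FTT
  ..FTTT
  .FTTTT

FT.TTT
.FTTTT
..FTTT
...FTT
..FTTT
.FTTTT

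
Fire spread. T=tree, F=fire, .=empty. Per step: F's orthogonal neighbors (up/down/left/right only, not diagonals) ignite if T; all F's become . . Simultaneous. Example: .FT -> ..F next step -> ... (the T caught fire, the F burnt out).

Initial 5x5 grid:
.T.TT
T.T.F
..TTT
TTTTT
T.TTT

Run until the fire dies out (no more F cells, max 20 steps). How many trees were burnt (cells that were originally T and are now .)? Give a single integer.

Step 1: +2 fires, +1 burnt (F count now 2)
Step 2: +3 fires, +2 burnt (F count now 3)
Step 3: +3 fires, +3 burnt (F count now 3)
Step 4: +3 fires, +3 burnt (F count now 3)
Step 5: +2 fires, +3 burnt (F count now 2)
Step 6: +1 fires, +2 burnt (F count now 1)
Step 7: +1 fires, +1 burnt (F count now 1)
Step 8: +0 fires, +1 burnt (F count now 0)
Fire out after step 8
Initially T: 17, now '.': 23
Total burnt (originally-T cells now '.'): 15

Answer: 15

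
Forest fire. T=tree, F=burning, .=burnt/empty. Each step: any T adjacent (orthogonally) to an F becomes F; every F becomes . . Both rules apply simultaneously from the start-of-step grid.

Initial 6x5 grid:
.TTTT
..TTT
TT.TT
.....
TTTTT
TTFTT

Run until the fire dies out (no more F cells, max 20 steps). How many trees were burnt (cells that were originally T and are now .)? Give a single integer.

Step 1: +3 fires, +1 burnt (F count now 3)
Step 2: +4 fires, +3 burnt (F count now 4)
Step 3: +2 fires, +4 burnt (F count now 2)
Step 4: +0 fires, +2 burnt (F count now 0)
Fire out after step 4
Initially T: 20, now '.': 19
Total burnt (originally-T cells now '.'): 9

Answer: 9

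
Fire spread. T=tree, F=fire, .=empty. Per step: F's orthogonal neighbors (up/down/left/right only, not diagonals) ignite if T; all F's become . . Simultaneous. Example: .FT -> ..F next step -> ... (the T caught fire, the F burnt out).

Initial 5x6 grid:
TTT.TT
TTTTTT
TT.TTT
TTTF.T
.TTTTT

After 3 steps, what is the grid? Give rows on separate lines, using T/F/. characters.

Step 1: 3 trees catch fire, 1 burn out
  TTT.TT
  TTTTTT
  TT.FTT
  TTF..T
  .TTFTT
Step 2: 5 trees catch fire, 3 burn out
  TTT.TT
  TTTFTT
  TT..FT
  TF...T
  .TF.FT
Step 3: 7 trees catch fire, 5 burn out
  TTT.TT
  TTF.FT
  TF...F
  F....T
  .F...F

TTT.TT
TTF.FT
TF...F
F....T
.F...F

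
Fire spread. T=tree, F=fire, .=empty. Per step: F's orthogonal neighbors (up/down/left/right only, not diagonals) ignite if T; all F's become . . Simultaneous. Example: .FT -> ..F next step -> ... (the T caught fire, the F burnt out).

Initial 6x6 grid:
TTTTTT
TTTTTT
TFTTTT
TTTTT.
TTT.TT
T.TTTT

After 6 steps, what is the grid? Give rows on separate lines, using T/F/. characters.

Step 1: 4 trees catch fire, 1 burn out
  TTTTTT
  TFTTTT
  F.FTTT
  TFTTT.
  TTT.TT
  T.TTTT
Step 2: 7 trees catch fire, 4 burn out
  TFTTTT
  F.FTTT
  ...FTT
  F.FTT.
  TFT.TT
  T.TTTT
Step 3: 7 trees catch fire, 7 burn out
  F.FTTT
  ...FTT
  ....FT
  ...FT.
  F.F.TT
  T.TTTT
Step 4: 6 trees catch fire, 7 burn out
  ...FTT
  ....FT
  .....F
  ....F.
  ....TT
  F.FTTT
Step 5: 4 trees catch fire, 6 burn out
  ....FT
  .....F
  ......
  ......
  ....FT
  ...FTT
Step 6: 3 trees catch fire, 4 burn out
  .....F
  ......
  ......
  ......
  .....F
  ....FT

.....F
......
......
......
.....F
....FT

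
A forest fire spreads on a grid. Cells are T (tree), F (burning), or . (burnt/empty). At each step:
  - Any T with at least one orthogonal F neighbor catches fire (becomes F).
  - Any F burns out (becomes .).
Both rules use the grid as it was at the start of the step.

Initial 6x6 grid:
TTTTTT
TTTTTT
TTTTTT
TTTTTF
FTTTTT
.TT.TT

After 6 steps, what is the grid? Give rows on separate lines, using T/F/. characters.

Step 1: 5 trees catch fire, 2 burn out
  TTTTTT
  TTTTTT
  TTTTTF
  FTTTF.
  .FTTTF
  .TT.TT
Step 2: 9 trees catch fire, 5 burn out
  TTTTTT
  TTTTTF
  FTTTF.
  .FTF..
  ..FTF.
  .FT.TF
Step 3: 9 trees catch fire, 9 burn out
  TTTTTF
  FTTTF.
  .FTF..
  ..F...
  ...F..
  ..F.F.
Step 4: 5 trees catch fire, 9 burn out
  FTTTF.
  .FTF..
  ..F...
  ......
  ......
  ......
Step 5: 3 trees catch fire, 5 burn out
  .FTF..
  ..F...
  ......
  ......
  ......
  ......
Step 6: 1 trees catch fire, 3 burn out
  ..F...
  ......
  ......
  ......
  ......
  ......

..F...
......
......
......
......
......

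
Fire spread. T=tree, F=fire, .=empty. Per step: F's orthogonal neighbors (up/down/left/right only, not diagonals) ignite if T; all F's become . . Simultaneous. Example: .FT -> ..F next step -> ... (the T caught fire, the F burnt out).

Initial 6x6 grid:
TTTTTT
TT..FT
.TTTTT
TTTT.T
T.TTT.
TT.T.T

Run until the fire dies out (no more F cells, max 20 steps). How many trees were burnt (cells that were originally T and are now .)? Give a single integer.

Answer: 26

Derivation:
Step 1: +3 fires, +1 burnt (F count now 3)
Step 2: +4 fires, +3 burnt (F count now 4)
Step 3: +4 fires, +4 burnt (F count now 4)
Step 4: +4 fires, +4 burnt (F count now 4)
Step 5: +6 fires, +4 burnt (F count now 6)
Step 6: +2 fires, +6 burnt (F count now 2)
Step 7: +1 fires, +2 burnt (F count now 1)
Step 8: +1 fires, +1 burnt (F count now 1)
Step 9: +1 fires, +1 burnt (F count now 1)
Step 10: +0 fires, +1 burnt (F count now 0)
Fire out after step 10
Initially T: 27, now '.': 35
Total burnt (originally-T cells now '.'): 26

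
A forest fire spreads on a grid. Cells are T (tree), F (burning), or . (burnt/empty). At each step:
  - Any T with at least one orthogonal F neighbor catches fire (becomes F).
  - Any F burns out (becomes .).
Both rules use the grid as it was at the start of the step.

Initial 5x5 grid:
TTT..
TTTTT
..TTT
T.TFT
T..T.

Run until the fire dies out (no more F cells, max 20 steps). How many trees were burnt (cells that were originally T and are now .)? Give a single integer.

Step 1: +4 fires, +1 burnt (F count now 4)
Step 2: +3 fires, +4 burnt (F count now 3)
Step 3: +2 fires, +3 burnt (F count now 2)
Step 4: +2 fires, +2 burnt (F count now 2)
Step 5: +2 fires, +2 burnt (F count now 2)
Step 6: +1 fires, +2 burnt (F count now 1)
Step 7: +0 fires, +1 burnt (F count now 0)
Fire out after step 7
Initially T: 16, now '.': 23
Total burnt (originally-T cells now '.'): 14

Answer: 14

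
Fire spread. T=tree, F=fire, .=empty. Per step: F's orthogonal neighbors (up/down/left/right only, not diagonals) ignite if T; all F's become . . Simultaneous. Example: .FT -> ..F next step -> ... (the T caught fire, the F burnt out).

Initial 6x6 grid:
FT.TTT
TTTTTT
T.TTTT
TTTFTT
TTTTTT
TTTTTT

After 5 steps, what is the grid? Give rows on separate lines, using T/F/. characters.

Step 1: 6 trees catch fire, 2 burn out
  .F.TTT
  FTTTTT
  T.TFTT
  TTF.FT
  TTTFTT
  TTTTTT
Step 2: 10 trees catch fire, 6 burn out
  ...TTT
  .FTFTT
  F.F.FT
  TF...F
  TTF.FT
  TTTFTT
Step 3: 9 trees catch fire, 10 burn out
  ...FTT
  ..F.FT
  .....F
  F.....
  TF...F
  TTF.FT
Step 4: 5 trees catch fire, 9 burn out
  ....FT
  .....F
  ......
  ......
  F.....
  TF...F
Step 5: 2 trees catch fire, 5 burn out
  .....F
  ......
  ......
  ......
  ......
  F.....

.....F
......
......
......
......
F.....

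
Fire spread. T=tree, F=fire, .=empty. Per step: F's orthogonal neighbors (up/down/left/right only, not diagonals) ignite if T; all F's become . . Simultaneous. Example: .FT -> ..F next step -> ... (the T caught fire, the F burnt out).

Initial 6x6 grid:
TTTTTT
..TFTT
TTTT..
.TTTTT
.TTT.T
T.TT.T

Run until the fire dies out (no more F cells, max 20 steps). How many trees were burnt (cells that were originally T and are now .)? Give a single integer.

Step 1: +4 fires, +1 burnt (F count now 4)
Step 2: +5 fires, +4 burnt (F count now 5)
Step 3: +6 fires, +5 burnt (F count now 6)
Step 4: +6 fires, +6 burnt (F count now 6)
Step 5: +3 fires, +6 burnt (F count now 3)
Step 6: +1 fires, +3 burnt (F count now 1)
Step 7: +0 fires, +1 burnt (F count now 0)
Fire out after step 7
Initially T: 26, now '.': 35
Total burnt (originally-T cells now '.'): 25

Answer: 25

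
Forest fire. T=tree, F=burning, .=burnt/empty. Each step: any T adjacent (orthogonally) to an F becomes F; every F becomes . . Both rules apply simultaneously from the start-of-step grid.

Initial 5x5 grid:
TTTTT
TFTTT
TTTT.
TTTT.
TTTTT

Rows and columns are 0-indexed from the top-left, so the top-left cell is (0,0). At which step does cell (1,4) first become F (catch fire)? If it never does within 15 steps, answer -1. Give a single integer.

Step 1: cell (1,4)='T' (+4 fires, +1 burnt)
Step 2: cell (1,4)='T' (+6 fires, +4 burnt)
Step 3: cell (1,4)='F' (+6 fires, +6 burnt)
  -> target ignites at step 3
Step 4: cell (1,4)='.' (+4 fires, +6 burnt)
Step 5: cell (1,4)='.' (+1 fires, +4 burnt)
Step 6: cell (1,4)='.' (+1 fires, +1 burnt)
Step 7: cell (1,4)='.' (+0 fires, +1 burnt)
  fire out at step 7

3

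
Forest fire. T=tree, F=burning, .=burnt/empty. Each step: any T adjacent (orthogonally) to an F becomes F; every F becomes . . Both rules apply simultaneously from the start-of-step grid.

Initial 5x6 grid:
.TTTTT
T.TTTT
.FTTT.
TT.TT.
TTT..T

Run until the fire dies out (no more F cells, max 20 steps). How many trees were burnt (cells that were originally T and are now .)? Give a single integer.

Step 1: +2 fires, +1 burnt (F count now 2)
Step 2: +4 fires, +2 burnt (F count now 4)
Step 3: +6 fires, +4 burnt (F count now 6)
Step 4: +4 fires, +6 burnt (F count now 4)
Step 5: +2 fires, +4 burnt (F count now 2)
Step 6: +1 fires, +2 burnt (F count now 1)
Step 7: +0 fires, +1 burnt (F count now 0)
Fire out after step 7
Initially T: 21, now '.': 28
Total burnt (originally-T cells now '.'): 19

Answer: 19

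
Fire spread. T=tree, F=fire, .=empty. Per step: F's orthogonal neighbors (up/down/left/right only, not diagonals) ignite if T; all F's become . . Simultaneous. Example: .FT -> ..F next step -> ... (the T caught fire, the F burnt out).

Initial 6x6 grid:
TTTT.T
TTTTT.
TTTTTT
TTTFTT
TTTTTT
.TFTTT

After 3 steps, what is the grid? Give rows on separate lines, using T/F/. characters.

Step 1: 7 trees catch fire, 2 burn out
  TTTT.T
  TTTTT.
  TTTFTT
  TTF.FT
  TTFFTT
  .F.FTT
Step 2: 8 trees catch fire, 7 burn out
  TTTT.T
  TTTFT.
  TTF.FT
  TF...F
  TF..FT
  ....FT
Step 3: 9 trees catch fire, 8 burn out
  TTTF.T
  TTF.F.
  TF...F
  F.....
  F....F
  .....F

TTTF.T
TTF.F.
TF...F
F.....
F....F
.....F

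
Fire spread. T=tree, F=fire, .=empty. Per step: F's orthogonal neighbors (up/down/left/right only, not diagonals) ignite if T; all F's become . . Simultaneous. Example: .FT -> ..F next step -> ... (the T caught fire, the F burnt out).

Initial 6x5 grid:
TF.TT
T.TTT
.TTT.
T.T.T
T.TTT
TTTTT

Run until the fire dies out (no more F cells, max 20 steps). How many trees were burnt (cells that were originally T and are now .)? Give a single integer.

Step 1: +1 fires, +1 burnt (F count now 1)
Step 2: +1 fires, +1 burnt (F count now 1)
Step 3: +0 fires, +1 burnt (F count now 0)
Fire out after step 3
Initially T: 22, now '.': 10
Total burnt (originally-T cells now '.'): 2

Answer: 2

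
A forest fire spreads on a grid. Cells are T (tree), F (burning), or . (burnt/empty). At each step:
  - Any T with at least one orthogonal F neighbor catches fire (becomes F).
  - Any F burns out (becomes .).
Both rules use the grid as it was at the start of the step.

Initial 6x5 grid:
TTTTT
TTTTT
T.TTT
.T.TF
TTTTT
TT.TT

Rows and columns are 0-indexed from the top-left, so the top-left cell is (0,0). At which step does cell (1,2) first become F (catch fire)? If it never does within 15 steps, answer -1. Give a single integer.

Step 1: cell (1,2)='T' (+3 fires, +1 burnt)
Step 2: cell (1,2)='T' (+4 fires, +3 burnt)
Step 3: cell (1,2)='T' (+5 fires, +4 burnt)
Step 4: cell (1,2)='F' (+3 fires, +5 burnt)
  -> target ignites at step 4
Step 5: cell (1,2)='.' (+5 fires, +3 burnt)
Step 6: cell (1,2)='.' (+3 fires, +5 burnt)
Step 7: cell (1,2)='.' (+2 fires, +3 burnt)
Step 8: cell (1,2)='.' (+0 fires, +2 burnt)
  fire out at step 8

4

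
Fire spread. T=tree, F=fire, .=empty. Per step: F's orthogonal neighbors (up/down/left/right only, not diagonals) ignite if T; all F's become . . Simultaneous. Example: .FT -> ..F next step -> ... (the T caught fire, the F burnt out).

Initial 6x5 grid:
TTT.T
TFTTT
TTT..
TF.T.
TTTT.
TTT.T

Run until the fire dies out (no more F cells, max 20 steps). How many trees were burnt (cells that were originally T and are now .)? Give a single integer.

Step 1: +6 fires, +2 burnt (F count now 6)
Step 2: +8 fires, +6 burnt (F count now 8)
Step 3: +4 fires, +8 burnt (F count now 4)
Step 4: +2 fires, +4 burnt (F count now 2)
Step 5: +0 fires, +2 burnt (F count now 0)
Fire out after step 5
Initially T: 21, now '.': 29
Total burnt (originally-T cells now '.'): 20

Answer: 20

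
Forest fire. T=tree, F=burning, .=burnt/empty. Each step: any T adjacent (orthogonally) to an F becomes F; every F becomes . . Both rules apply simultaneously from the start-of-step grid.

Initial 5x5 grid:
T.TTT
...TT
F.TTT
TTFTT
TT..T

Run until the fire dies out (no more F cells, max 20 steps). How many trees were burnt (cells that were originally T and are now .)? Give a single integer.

Answer: 15

Derivation:
Step 1: +4 fires, +2 burnt (F count now 4)
Step 2: +4 fires, +4 burnt (F count now 4)
Step 3: +3 fires, +4 burnt (F count now 3)
Step 4: +2 fires, +3 burnt (F count now 2)
Step 5: +2 fires, +2 burnt (F count now 2)
Step 6: +0 fires, +2 burnt (F count now 0)
Fire out after step 6
Initially T: 16, now '.': 24
Total burnt (originally-T cells now '.'): 15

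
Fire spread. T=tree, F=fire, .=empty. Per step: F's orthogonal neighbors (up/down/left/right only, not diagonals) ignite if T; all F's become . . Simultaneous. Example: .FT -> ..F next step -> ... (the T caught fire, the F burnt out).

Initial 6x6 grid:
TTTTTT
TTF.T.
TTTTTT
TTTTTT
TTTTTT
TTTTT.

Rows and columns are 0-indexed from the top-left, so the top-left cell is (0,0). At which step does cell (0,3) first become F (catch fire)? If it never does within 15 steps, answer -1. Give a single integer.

Step 1: cell (0,3)='T' (+3 fires, +1 burnt)
Step 2: cell (0,3)='F' (+6 fires, +3 burnt)
  -> target ignites at step 2
Step 3: cell (0,3)='.' (+7 fires, +6 burnt)
Step 4: cell (0,3)='.' (+8 fires, +7 burnt)
Step 5: cell (0,3)='.' (+5 fires, +8 burnt)
Step 6: cell (0,3)='.' (+3 fires, +5 burnt)
Step 7: cell (0,3)='.' (+0 fires, +3 burnt)
  fire out at step 7

2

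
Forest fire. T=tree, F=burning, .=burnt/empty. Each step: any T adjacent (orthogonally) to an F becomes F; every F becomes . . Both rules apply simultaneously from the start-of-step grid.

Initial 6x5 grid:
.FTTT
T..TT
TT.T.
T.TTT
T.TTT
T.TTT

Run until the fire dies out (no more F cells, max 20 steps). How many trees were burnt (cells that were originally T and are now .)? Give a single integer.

Answer: 15

Derivation:
Step 1: +1 fires, +1 burnt (F count now 1)
Step 2: +1 fires, +1 burnt (F count now 1)
Step 3: +2 fires, +1 burnt (F count now 2)
Step 4: +2 fires, +2 burnt (F count now 2)
Step 5: +1 fires, +2 burnt (F count now 1)
Step 6: +3 fires, +1 burnt (F count now 3)
Step 7: +3 fires, +3 burnt (F count now 3)
Step 8: +2 fires, +3 burnt (F count now 2)
Step 9: +0 fires, +2 burnt (F count now 0)
Fire out after step 9
Initially T: 21, now '.': 24
Total burnt (originally-T cells now '.'): 15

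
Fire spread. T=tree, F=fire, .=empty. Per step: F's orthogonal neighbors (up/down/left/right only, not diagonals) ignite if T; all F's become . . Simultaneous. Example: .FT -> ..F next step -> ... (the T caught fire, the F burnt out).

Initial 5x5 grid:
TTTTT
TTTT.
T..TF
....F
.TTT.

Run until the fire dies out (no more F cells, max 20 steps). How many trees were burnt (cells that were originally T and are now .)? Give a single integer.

Answer: 11

Derivation:
Step 1: +1 fires, +2 burnt (F count now 1)
Step 2: +1 fires, +1 burnt (F count now 1)
Step 3: +2 fires, +1 burnt (F count now 2)
Step 4: +3 fires, +2 burnt (F count now 3)
Step 5: +2 fires, +3 burnt (F count now 2)
Step 6: +2 fires, +2 burnt (F count now 2)
Step 7: +0 fires, +2 burnt (F count now 0)
Fire out after step 7
Initially T: 14, now '.': 22
Total burnt (originally-T cells now '.'): 11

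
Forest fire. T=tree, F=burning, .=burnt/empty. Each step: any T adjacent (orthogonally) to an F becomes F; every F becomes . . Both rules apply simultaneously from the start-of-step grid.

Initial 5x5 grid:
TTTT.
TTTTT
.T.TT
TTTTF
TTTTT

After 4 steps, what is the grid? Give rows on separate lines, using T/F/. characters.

Step 1: 3 trees catch fire, 1 burn out
  TTTT.
  TTTTT
  .T.TF
  TTTF.
  TTTTF
Step 2: 4 trees catch fire, 3 burn out
  TTTT.
  TTTTF
  .T.F.
  TTF..
  TTTF.
Step 3: 3 trees catch fire, 4 burn out
  TTTT.
  TTTF.
  .T...
  TF...
  TTF..
Step 4: 5 trees catch fire, 3 burn out
  TTTF.
  TTF..
  .F...
  F....
  TF...

TTTF.
TTF..
.F...
F....
TF...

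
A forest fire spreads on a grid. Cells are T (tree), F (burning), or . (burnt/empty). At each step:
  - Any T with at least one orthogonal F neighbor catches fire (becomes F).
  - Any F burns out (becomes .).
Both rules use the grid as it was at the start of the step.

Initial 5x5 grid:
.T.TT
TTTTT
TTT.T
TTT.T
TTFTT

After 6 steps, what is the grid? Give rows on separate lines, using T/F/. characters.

Step 1: 3 trees catch fire, 1 burn out
  .T.TT
  TTTTT
  TTT.T
  TTF.T
  TF.FT
Step 2: 4 trees catch fire, 3 burn out
  .T.TT
  TTTTT
  TTF.T
  TF..T
  F...F
Step 3: 4 trees catch fire, 4 burn out
  .T.TT
  TTFTT
  TF..T
  F...F
  .....
Step 4: 4 trees catch fire, 4 burn out
  .T.TT
  TF.FT
  F...F
  .....
  .....
Step 5: 4 trees catch fire, 4 burn out
  .F.FT
  F...F
  .....
  .....
  .....
Step 6: 1 trees catch fire, 4 burn out
  ....F
  .....
  .....
  .....
  .....

....F
.....
.....
.....
.....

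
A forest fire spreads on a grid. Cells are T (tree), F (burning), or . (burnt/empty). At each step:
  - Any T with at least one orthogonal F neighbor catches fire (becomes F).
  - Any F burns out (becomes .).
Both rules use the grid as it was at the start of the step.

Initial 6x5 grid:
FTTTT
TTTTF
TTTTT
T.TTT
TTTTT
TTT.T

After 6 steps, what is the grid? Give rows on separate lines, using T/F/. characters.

Step 1: 5 trees catch fire, 2 burn out
  .FTTF
  FTTF.
  TTTTF
  T.TTT
  TTTTT
  TTT.T
Step 2: 7 trees catch fire, 5 burn out
  ..FF.
  .FF..
  FTTF.
  T.TTF
  TTTTT
  TTT.T
Step 3: 5 trees catch fire, 7 burn out
  .....
  .....
  .FF..
  F.TF.
  TTTTF
  TTT.T
Step 4: 4 trees catch fire, 5 burn out
  .....
  .....
  .....
  ..F..
  FTTF.
  TTT.F
Step 5: 3 trees catch fire, 4 burn out
  .....
  .....
  .....
  .....
  .FF..
  FTT..
Step 6: 2 trees catch fire, 3 burn out
  .....
  .....
  .....
  .....
  .....
  .FF..

.....
.....
.....
.....
.....
.FF..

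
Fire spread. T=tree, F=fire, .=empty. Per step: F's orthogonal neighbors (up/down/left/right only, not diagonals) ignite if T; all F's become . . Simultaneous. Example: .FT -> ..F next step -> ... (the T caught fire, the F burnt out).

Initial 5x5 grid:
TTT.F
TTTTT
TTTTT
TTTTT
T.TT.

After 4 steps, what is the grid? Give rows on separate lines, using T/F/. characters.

Step 1: 1 trees catch fire, 1 burn out
  TTT..
  TTTTF
  TTTTT
  TTTTT
  T.TT.
Step 2: 2 trees catch fire, 1 burn out
  TTT..
  TTTF.
  TTTTF
  TTTTT
  T.TT.
Step 3: 3 trees catch fire, 2 burn out
  TTT..
  TTF..
  TTTF.
  TTTTF
  T.TT.
Step 4: 4 trees catch fire, 3 burn out
  TTF..
  TF...
  TTF..
  TTTF.
  T.TT.

TTF..
TF...
TTF..
TTTF.
T.TT.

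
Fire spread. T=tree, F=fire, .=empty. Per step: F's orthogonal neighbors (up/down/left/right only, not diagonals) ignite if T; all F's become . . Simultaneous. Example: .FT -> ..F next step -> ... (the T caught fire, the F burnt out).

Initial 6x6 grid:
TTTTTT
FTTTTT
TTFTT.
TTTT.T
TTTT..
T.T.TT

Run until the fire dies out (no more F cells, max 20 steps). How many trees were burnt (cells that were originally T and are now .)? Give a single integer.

Answer: 25

Derivation:
Step 1: +7 fires, +2 burnt (F count now 7)
Step 2: +8 fires, +7 burnt (F count now 8)
Step 3: +6 fires, +8 burnt (F count now 6)
Step 4: +3 fires, +6 burnt (F count now 3)
Step 5: +1 fires, +3 burnt (F count now 1)
Step 6: +0 fires, +1 burnt (F count now 0)
Fire out after step 6
Initially T: 28, now '.': 33
Total burnt (originally-T cells now '.'): 25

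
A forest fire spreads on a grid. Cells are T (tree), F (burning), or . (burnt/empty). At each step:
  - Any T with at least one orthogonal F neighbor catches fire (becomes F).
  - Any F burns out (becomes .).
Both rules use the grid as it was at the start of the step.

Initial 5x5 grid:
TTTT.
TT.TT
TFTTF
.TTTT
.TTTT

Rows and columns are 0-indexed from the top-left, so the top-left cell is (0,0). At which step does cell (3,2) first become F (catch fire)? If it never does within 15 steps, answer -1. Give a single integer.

Step 1: cell (3,2)='T' (+7 fires, +2 burnt)
Step 2: cell (3,2)='F' (+7 fires, +7 burnt)
  -> target ignites at step 2
Step 3: cell (3,2)='.' (+5 fires, +7 burnt)
Step 4: cell (3,2)='.' (+0 fires, +5 burnt)
  fire out at step 4

2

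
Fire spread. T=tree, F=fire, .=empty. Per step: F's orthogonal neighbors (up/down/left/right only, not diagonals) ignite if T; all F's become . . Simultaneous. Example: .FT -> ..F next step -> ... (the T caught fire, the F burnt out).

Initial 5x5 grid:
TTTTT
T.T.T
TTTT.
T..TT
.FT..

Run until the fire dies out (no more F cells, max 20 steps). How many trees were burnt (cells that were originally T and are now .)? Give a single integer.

Answer: 1

Derivation:
Step 1: +1 fires, +1 burnt (F count now 1)
Step 2: +0 fires, +1 burnt (F count now 0)
Fire out after step 2
Initially T: 16, now '.': 10
Total burnt (originally-T cells now '.'): 1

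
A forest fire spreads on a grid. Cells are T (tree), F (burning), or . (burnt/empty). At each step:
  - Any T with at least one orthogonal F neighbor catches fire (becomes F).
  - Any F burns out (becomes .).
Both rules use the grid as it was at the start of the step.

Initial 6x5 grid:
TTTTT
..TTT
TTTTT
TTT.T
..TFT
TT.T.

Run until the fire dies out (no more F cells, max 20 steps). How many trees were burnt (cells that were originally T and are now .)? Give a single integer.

Step 1: +3 fires, +1 burnt (F count now 3)
Step 2: +2 fires, +3 burnt (F count now 2)
Step 3: +3 fires, +2 burnt (F count now 3)
Step 4: +5 fires, +3 burnt (F count now 5)
Step 5: +4 fires, +5 burnt (F count now 4)
Step 6: +2 fires, +4 burnt (F count now 2)
Step 7: +1 fires, +2 burnt (F count now 1)
Step 8: +0 fires, +1 burnt (F count now 0)
Fire out after step 8
Initially T: 22, now '.': 28
Total burnt (originally-T cells now '.'): 20

Answer: 20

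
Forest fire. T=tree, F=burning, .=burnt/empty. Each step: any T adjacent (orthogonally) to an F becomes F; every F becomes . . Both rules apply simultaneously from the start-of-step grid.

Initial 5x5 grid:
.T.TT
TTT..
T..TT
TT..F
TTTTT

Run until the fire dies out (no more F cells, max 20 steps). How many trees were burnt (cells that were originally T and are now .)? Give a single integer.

Step 1: +2 fires, +1 burnt (F count now 2)
Step 2: +2 fires, +2 burnt (F count now 2)
Step 3: +1 fires, +2 burnt (F count now 1)
Step 4: +1 fires, +1 burnt (F count now 1)
Step 5: +2 fires, +1 burnt (F count now 2)
Step 6: +1 fires, +2 burnt (F count now 1)
Step 7: +1 fires, +1 burnt (F count now 1)
Step 8: +1 fires, +1 burnt (F count now 1)
Step 9: +1 fires, +1 burnt (F count now 1)
Step 10: +2 fires, +1 burnt (F count now 2)
Step 11: +0 fires, +2 burnt (F count now 0)
Fire out after step 11
Initially T: 16, now '.': 23
Total burnt (originally-T cells now '.'): 14

Answer: 14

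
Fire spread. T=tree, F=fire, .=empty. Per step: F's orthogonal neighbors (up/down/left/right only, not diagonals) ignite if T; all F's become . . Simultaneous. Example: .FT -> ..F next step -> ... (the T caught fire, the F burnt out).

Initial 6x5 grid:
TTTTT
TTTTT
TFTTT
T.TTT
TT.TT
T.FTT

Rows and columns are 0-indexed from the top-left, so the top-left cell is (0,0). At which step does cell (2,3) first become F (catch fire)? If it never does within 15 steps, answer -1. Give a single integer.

Step 1: cell (2,3)='T' (+4 fires, +2 burnt)
Step 2: cell (2,3)='F' (+8 fires, +4 burnt)
  -> target ignites at step 2
Step 3: cell (2,3)='.' (+7 fires, +8 burnt)
Step 4: cell (2,3)='.' (+5 fires, +7 burnt)
Step 5: cell (2,3)='.' (+1 fires, +5 burnt)
Step 6: cell (2,3)='.' (+0 fires, +1 burnt)
  fire out at step 6

2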